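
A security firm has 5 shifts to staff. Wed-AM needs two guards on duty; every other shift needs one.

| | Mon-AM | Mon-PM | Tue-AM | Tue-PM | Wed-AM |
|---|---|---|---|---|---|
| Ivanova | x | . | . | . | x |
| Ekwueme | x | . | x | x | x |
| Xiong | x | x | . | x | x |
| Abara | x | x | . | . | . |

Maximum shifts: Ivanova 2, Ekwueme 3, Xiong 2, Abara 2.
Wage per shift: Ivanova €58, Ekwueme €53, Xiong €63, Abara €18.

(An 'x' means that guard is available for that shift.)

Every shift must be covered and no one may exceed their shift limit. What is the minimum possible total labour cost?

€253

Tue-AM can only be covered by Ekwueme, so that assignment is forced.
Picking the cheapest available guard for each shift independently would cost €253, and that bound is achievable.
An optimal schedule: Mon-AM→Abara, Mon-PM→Abara, Tue-AM→Ekwueme, Tue-PM→Ekwueme, Wed-AM→Ekwueme+Ivanova.
Total: 18 + 18 + 53 + 53 + 53 + 58 = €253.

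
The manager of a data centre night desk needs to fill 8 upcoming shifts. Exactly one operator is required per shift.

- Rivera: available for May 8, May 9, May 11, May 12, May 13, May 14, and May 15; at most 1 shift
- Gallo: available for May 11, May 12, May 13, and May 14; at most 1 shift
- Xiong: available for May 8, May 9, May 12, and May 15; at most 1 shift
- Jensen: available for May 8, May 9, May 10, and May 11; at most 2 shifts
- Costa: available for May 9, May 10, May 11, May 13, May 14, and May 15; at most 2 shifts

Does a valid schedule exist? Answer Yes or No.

Total capacity is 1+1+1+2+2 = 7 but 8 worker-slots are needed — infeasible.

No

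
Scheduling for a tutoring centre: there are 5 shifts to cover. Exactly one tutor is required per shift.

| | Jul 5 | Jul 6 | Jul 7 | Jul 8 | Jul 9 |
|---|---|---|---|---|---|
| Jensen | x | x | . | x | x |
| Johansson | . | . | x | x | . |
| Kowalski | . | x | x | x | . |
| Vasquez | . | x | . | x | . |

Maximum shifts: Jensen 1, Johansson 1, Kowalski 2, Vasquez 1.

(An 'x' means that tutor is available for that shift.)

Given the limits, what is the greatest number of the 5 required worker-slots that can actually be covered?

Total capacity across all tutors is 1+1+2+1 = 5, and 5 slots are needed, so at most 5 can be filled.
Shifts {Jul 5, Jul 9} need 2 slots but only Jensen are available for them, supplying at most 1 — so at least 1 slot must go unfilled.
An assignment achieving 4: Jul 5→Jensen, Jul 6→Kowalski, Jul 7→Johansson, Jul 8→Kowalski.
Loads: Jensen 1/1, Johansson 1/1, Kowalski 2/2, Vasquez 0/1.

4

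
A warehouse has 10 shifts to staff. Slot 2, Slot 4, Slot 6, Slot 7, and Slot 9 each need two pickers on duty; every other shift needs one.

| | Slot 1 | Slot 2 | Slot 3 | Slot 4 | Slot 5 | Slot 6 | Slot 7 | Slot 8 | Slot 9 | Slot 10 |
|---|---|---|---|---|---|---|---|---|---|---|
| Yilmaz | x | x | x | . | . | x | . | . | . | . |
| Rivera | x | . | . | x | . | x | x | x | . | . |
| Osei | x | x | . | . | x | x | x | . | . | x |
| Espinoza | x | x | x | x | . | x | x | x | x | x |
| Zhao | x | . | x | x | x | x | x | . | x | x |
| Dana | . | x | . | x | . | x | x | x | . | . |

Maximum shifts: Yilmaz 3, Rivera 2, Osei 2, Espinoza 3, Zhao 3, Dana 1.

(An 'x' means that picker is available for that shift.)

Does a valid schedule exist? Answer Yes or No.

No

Total capacity is 3+2+2+3+3+1 = 14 but 15 worker-slots are needed — infeasible.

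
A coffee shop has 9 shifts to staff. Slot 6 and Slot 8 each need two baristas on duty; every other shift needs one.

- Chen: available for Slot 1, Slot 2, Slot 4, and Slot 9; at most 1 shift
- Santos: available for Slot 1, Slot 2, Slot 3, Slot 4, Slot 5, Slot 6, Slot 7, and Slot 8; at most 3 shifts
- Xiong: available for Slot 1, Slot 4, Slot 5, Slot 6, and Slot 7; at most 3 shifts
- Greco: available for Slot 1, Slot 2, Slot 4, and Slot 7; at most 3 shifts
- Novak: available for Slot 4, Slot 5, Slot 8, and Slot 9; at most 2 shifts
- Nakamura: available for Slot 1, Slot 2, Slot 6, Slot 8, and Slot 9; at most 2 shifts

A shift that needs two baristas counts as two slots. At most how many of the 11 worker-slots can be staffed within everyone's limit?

11

Total capacity across all baristas is 1+3+3+3+2+2 = 14, and 11 slots are needed, so at most 11 can be filled.
An assignment achieving 11: Slot 1→Xiong, Slot 2→Greco, Slot 3→Santos, Slot 4→Greco, Slot 5→Santos, Slot 6→Santos+Xiong, Slot 7→Xiong, Slot 8→Novak+Nakamura, Slot 9→Chen.
Loads: Chen 1/1, Santos 3/3, Xiong 3/3, Greco 2/3, Novak 1/2, Nakamura 1/2.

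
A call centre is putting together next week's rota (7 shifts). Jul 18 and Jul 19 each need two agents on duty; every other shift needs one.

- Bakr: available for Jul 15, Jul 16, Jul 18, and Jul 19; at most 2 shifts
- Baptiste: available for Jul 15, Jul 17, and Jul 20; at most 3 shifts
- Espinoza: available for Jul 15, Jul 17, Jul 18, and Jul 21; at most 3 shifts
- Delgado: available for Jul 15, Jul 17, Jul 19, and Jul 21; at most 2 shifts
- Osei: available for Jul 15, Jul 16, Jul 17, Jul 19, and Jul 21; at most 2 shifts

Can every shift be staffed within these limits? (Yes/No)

Jul 18 can only be covered by Bakr and Espinoza, so that assignment is forced.
Jul 20 can only be covered by Baptiste, so that assignment is forced.
One valid schedule: Jul 15→Baptiste, Jul 16→Bakr, Jul 17→Baptiste, Jul 18→Bakr+Espinoza, Jul 19→Delgado+Osei, Jul 20→Baptiste, Jul 21→Espinoza.
Loads: Bakr 2/2, Baptiste 3/3, Espinoza 2/3, Delgado 1/2, Osei 1/2 — all within limits.

Yes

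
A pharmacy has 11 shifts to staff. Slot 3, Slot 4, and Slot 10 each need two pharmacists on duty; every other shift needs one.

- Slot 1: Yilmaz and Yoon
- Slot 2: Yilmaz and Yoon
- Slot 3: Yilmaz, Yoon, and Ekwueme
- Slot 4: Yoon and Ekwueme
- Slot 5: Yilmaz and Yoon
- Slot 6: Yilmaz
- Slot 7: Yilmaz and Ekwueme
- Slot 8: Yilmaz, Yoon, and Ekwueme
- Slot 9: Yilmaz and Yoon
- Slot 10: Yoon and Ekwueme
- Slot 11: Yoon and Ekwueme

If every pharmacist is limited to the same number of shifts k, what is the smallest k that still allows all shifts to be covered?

With 3 pharmacists and 14 worker-slots to fill, someone must work at least ⌈14/3⌉ = 5 shifts, so k ≥ 5.
k = 5 works: Slot 1→Yilmaz, Slot 2→Yilmaz, Slot 3→Yoon+Ekwueme, Slot 4→Yoon+Ekwueme, Slot 5→Yilmaz, Slot 6→Yilmaz, Slot 7→Yilmaz, Slot 8→Ekwueme, Slot 9→Yoon, Slot 10→Yoon+Ekwueme, Slot 11→Yoon.
Loads: Yilmaz 5, Yoon 5, Ekwueme 4 — all ≤ 5.

5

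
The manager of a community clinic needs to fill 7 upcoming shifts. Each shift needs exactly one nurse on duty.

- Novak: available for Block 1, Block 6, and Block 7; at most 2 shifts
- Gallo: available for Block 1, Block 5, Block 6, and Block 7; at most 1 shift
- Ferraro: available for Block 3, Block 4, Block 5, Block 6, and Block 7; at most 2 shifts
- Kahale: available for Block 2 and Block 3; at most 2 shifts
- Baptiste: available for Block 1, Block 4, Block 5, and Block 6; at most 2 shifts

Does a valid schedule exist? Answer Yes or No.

Yes

Block 2 can only be covered by Kahale, so that assignment is forced.
One valid schedule: Block 1→Novak, Block 2→Kahale, Block 3→Ferraro, Block 4→Ferraro, Block 5→Gallo, Block 6→Baptiste, Block 7→Novak.
Loads: Novak 2/2, Gallo 1/1, Ferraro 2/2, Kahale 1/2, Baptiste 1/2 — all within limits.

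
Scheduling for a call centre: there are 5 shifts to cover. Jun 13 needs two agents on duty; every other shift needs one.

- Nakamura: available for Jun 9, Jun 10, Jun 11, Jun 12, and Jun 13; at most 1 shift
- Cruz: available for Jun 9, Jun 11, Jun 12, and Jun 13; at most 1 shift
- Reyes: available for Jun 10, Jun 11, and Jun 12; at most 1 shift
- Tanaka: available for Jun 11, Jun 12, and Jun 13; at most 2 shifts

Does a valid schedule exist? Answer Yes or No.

No

Shifts {Jun 9, Jun 10, Jun 11, Jun 12, Jun 13} need 6 worker-slots in total, but the agents available for any of those shifts (Nakamura, Cruz, Reyes, and Tanaka) can supply at most 5 among them. So no valid schedule exists.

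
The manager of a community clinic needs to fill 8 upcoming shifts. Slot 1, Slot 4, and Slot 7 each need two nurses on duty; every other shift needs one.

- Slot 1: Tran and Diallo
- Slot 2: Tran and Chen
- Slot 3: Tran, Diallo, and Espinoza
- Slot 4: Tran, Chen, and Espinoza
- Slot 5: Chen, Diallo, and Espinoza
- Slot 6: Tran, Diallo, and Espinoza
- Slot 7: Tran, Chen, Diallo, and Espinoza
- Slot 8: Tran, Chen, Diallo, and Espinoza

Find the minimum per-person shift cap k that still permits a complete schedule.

With 4 nurses and 11 worker-slots to fill, someone must work at least ⌈11/4⌉ = 3 shifts, so k ≥ 3.
k = 3 works: Slot 1→Tran+Diallo, Slot 2→Tran, Slot 3→Tran, Slot 4→Chen+Espinoza, Slot 5→Chen, Slot 6→Diallo, Slot 7→Diallo+Espinoza, Slot 8→Chen.
Loads: Tran 3, Chen 3, Diallo 3, Espinoza 2 — all ≤ 3.

3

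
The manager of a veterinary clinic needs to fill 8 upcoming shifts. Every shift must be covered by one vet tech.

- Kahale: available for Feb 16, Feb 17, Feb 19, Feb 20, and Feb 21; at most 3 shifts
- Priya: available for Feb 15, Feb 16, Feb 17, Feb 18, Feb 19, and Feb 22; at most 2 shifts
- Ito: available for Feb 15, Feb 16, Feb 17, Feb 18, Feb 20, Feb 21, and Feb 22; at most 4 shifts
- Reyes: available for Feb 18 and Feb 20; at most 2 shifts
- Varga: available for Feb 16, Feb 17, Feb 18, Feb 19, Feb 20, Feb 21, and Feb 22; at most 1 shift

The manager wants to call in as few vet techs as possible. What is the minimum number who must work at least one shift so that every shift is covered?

3

8 slots to fill and no one can take more than 4, so at least ⌈8/4⌉ = 2 vet techs are needed.
Any 2 vet techs together have capacity at most 4+3 = 7 < 8 slots, so 2 can never suffice.
Kahale, Priya, and Ito alone can cover everything: Feb 15→Priya, Feb 16→Ito, Feb 17→Ito, Feb 18→Priya, Feb 19→Kahale, Feb 20→Kahale, Feb 21→Kahale, Feb 22→Ito.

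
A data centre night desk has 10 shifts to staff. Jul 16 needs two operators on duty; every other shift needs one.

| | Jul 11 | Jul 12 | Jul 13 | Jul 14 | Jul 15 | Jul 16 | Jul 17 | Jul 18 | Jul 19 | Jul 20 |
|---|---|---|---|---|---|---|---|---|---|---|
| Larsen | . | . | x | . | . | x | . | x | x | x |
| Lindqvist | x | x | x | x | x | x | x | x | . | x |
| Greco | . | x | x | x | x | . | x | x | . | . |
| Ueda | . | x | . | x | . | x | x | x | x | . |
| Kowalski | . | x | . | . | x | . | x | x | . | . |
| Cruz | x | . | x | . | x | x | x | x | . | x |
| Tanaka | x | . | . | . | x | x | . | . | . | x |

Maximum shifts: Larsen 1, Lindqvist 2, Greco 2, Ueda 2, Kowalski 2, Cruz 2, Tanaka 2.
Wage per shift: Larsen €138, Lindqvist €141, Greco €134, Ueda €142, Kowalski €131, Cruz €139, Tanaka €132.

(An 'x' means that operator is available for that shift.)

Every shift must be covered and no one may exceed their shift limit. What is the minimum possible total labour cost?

Picking the cheapest available operator for each shift independently would cost €1464, but that ignores the shift limits.
An optimal schedule: Jul 11→Tanaka, Jul 12→Kowalski, Jul 13→Greco, Jul 14→Greco, Jul 15→Kowalski, Jul 16→Cruz+Lindqvist, Jul 17→Cruz, Jul 18→Lindqvist, Jul 19→Larsen, Jul 20→Tanaka.
Total: 132 + 131 + 134 + 134 + 131 + 139 + 141 + 139 + 141 + 138 + 132 = €1492.

€1492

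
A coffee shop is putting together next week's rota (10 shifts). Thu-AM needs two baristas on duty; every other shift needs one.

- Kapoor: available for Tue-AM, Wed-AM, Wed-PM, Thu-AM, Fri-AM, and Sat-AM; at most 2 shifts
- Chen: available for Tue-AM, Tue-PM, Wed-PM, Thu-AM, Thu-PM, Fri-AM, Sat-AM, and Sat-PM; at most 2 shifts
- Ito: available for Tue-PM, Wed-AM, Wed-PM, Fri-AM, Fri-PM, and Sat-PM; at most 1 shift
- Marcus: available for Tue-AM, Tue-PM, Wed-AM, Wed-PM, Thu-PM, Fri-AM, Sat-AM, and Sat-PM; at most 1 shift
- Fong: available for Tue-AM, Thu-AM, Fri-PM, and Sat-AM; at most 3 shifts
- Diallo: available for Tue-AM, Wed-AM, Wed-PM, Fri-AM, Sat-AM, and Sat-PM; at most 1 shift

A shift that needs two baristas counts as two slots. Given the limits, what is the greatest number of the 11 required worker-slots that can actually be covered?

Total capacity across all baristas is 2+2+1+1+3+1 = 10, and 11 slots are needed, so at most 10 can be filled.
An assignment achieving 10: Tue-AM→Fong, Tue-PM→Chen, Wed-AM→Kapoor, Wed-PM→Diallo, Thu-AM→Kapoor+Fong, Thu-PM→Chen, Fri-PM→Ito, Sat-AM→Fong, Sat-PM→Marcus.
Loads: Kapoor 2/2, Chen 2/2, Ito 1/1, Marcus 1/1, Fong 3/3, Diallo 1/1.

10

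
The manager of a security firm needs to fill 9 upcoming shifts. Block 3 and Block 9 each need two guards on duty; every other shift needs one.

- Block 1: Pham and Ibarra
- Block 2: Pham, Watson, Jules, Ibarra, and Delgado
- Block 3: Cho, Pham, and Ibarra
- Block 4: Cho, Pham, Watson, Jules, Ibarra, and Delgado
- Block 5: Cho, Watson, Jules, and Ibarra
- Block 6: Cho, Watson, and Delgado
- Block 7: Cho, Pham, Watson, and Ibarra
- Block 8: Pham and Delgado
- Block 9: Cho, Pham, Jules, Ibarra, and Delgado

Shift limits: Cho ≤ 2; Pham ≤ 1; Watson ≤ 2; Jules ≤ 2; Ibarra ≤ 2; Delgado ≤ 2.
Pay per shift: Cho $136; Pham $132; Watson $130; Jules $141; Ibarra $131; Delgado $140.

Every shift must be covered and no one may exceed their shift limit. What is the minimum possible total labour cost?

Picking the cheapest available guard for each shift independently would cost $1439, but that ignores the shift limits.
An optimal schedule: Block 1→Pham, Block 2→Jules, Block 3→Cho+Ibarra, Block 4→Jules, Block 5→Watson, Block 6→Cho, Block 7→Watson, Block 8→Delgado, Block 9→Ibarra+Delgado.
Total: 132 + 141 + 136 + 131 + 141 + 130 + 136 + 130 + 140 + 131 + 140 = $1488.

$1488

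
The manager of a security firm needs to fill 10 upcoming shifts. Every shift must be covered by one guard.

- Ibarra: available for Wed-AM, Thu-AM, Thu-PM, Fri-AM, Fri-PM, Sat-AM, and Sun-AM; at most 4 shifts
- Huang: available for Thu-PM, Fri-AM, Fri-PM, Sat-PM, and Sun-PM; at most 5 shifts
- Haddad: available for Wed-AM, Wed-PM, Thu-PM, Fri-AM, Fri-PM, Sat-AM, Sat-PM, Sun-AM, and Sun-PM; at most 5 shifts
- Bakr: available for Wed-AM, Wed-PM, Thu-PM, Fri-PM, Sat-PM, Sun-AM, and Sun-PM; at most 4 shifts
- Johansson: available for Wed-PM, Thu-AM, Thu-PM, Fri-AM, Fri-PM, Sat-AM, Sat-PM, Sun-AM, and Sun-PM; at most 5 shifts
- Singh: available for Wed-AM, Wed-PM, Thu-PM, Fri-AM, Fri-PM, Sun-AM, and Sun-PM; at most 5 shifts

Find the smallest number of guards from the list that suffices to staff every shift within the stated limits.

2

10 slots to fill and no one can take more than 5, so at least ⌈10/5⌉ = 2 guards are needed.
Haddad and Johansson alone can cover everything: Wed-AM→Haddad, Wed-PM→Haddad, Thu-AM→Johansson, Thu-PM→Haddad, Fri-AM→Haddad, Fri-PM→Haddad, Sat-AM→Johansson, Sat-PM→Johansson, Sun-AM→Johansson, Sun-PM→Johansson.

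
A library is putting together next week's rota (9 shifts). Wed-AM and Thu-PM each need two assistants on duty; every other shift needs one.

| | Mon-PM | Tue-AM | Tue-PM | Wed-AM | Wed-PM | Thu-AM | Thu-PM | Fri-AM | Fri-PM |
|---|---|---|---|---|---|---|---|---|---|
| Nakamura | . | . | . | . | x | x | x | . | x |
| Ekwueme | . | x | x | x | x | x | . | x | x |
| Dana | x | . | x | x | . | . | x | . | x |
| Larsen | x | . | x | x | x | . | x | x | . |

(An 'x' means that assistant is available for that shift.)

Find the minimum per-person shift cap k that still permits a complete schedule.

With 4 assistants and 11 worker-slots to fill, someone must work at least ⌈11/4⌉ = 3 shifts, so k ≥ 3.
k = 3 works: Mon-PM→Dana, Tue-AM→Ekwueme, Tue-PM→Ekwueme, Wed-AM→Dana+Larsen, Wed-PM→Nakamura, Thu-AM→Nakamura, Thu-PM→Nakamura+Larsen, Fri-AM→Ekwueme, Fri-PM→Dana.
Loads: Nakamura 3, Ekwueme 3, Dana 3, Larsen 2 — all ≤ 3.

3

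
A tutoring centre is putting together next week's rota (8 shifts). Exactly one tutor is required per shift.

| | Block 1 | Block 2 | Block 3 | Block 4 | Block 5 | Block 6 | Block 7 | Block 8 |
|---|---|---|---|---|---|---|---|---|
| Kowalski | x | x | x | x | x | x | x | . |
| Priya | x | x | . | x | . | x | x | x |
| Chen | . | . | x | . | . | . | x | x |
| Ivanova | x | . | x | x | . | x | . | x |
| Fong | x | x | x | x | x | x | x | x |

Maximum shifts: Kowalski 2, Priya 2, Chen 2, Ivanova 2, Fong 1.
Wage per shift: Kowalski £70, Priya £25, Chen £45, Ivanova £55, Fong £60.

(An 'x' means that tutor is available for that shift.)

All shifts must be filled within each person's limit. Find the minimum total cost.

£380

Picking the cheapest available tutor for each shift independently would cost £255, but that ignores the shift limits.
An optimal schedule: Block 1→Priya, Block 2→Priya, Block 3→Chen, Block 4→Ivanova, Block 5→Fong, Block 6→Ivanova, Block 7→Kowalski, Block 8→Chen.
Total: 25 + 25 + 45 + 55 + 60 + 55 + 70 + 45 = £380.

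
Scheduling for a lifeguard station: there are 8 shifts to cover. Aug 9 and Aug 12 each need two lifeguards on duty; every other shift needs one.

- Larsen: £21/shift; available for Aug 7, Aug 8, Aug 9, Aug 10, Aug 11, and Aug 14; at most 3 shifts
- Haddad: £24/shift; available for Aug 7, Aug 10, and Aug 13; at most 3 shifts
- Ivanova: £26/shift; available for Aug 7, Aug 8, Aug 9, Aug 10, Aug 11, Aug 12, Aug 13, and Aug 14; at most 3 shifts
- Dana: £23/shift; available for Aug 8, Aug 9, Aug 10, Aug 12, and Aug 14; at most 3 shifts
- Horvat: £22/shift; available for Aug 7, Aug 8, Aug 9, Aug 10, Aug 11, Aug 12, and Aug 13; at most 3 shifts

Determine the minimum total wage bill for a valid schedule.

Picking the cheapest available lifeguard for each shift independently would cost £215, but that ignores the shift limits.
An optimal schedule: Aug 7→Larsen, Aug 8→Dana, Aug 9→Horvat+Dana, Aug 10→Haddad, Aug 11→Larsen, Aug 12→Horvat+Dana, Aug 13→Horvat, Aug 14→Larsen.
Total: 21 + 23 + 22 + 23 + 24 + 21 + 22 + 23 + 22 + 21 = £222.

£222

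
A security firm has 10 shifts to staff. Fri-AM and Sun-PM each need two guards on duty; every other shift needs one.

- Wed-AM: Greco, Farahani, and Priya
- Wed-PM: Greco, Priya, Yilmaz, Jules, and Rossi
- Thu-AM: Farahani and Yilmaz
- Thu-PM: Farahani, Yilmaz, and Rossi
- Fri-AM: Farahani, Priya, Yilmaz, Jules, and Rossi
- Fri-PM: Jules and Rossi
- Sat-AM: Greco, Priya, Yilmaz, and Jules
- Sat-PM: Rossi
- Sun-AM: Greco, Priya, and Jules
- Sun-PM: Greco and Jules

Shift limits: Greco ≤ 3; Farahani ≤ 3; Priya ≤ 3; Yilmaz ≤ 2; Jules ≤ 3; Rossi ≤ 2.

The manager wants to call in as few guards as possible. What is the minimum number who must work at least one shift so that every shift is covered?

12 slots to fill and no one can take more than 3, so at least ⌈12/3⌉ = 4 guards are needed.
No set of 4 guards can cover every shift (each such set leaves at least one shift with no one available or exceeds a cap).
Greco, Farahani, Priya, Jules, and Rossi alone can cover everything: Wed-AM→Greco, Wed-PM→Priya, Thu-AM→Farahani, Thu-PM→Farahani, Fri-AM→Farahani+Priya, Fri-PM→Jules, Sat-AM→Greco, Sat-PM→Rossi, Sun-AM→Priya, Sun-PM→Greco+Jules.

5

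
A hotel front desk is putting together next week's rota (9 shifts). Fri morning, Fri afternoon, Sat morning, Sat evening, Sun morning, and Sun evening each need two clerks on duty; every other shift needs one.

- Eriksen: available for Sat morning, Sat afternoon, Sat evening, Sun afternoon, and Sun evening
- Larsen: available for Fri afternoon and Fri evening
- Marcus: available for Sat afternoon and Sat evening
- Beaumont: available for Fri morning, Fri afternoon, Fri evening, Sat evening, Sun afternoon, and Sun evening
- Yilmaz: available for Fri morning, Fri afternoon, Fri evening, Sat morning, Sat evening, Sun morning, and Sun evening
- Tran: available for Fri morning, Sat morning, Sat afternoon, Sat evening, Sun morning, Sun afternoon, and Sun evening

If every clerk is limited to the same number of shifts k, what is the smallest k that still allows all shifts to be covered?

With 6 clerks and 15 worker-slots to fill, someone must work at least ⌈15/6⌉ = 3 shifts, so k ≥ 3.
k = 3 works: Fri morning→Beaumont+Yilmaz, Fri afternoon→Larsen+Beaumont, Fri evening→Larsen, Sat morning→Eriksen+Yilmaz, Sat afternoon→Eriksen, Sat evening→Marcus+Tran, Sun morning→Yilmaz+Tran, Sun afternoon→Eriksen, Sun evening→Beaumont+Tran.
Loads: Eriksen 3, Larsen 2, Marcus 1, Beaumont 3, Yilmaz 3, Tran 3 — all ≤ 3.

3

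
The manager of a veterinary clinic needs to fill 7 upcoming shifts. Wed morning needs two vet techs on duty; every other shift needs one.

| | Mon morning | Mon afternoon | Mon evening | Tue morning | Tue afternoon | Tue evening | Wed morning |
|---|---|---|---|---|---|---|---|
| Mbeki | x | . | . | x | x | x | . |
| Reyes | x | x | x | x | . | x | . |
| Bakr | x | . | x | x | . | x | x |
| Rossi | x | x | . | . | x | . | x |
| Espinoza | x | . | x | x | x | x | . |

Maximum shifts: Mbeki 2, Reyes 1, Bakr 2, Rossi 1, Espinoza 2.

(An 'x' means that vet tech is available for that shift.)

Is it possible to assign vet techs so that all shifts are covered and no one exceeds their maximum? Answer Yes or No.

Wed morning can only be covered by Bakr and Rossi, so that assignment is forced.
One valid schedule: Mon morning→Espinoza, Mon afternoon→Reyes, Mon evening→Bakr, Tue morning→Mbeki, Tue afternoon→Mbeki, Tue evening→Espinoza, Wed morning→Bakr+Rossi.
Loads: Mbeki 2/2, Reyes 1/1, Bakr 2/2, Rossi 1/1, Espinoza 2/2 — all within limits.

Yes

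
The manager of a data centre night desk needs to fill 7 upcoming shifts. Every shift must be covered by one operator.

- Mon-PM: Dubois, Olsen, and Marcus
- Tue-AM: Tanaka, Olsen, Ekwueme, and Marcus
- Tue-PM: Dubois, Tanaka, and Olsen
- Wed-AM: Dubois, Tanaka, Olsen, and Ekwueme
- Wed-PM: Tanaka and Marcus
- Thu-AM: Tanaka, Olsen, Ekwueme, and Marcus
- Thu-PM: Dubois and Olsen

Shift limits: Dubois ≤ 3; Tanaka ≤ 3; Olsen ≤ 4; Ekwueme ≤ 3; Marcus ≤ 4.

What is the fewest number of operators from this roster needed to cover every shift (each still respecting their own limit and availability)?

7 slots to fill and no one can take more than 4, so at least ⌈7/4⌉ = 2 operators are needed.
Dubois and Marcus alone can cover everything: Mon-PM→Marcus, Tue-AM→Marcus, Tue-PM→Dubois, Wed-AM→Dubois, Wed-PM→Marcus, Thu-AM→Marcus, Thu-PM→Dubois.

2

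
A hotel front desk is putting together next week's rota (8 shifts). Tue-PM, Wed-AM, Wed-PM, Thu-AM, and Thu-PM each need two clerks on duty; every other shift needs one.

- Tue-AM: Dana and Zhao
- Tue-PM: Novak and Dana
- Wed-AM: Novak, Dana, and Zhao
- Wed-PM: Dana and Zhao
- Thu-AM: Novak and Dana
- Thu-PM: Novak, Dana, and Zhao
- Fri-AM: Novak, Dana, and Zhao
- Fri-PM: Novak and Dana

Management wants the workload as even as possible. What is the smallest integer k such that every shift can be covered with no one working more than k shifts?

5

With 3 clerks and 13 worker-slots to fill, someone must work at least ⌈13/3⌉ = 5 shifts, so k ≥ 5.
k = 5 works: Tue-AM→Dana, Tue-PM→Novak+Dana, Wed-AM→Novak+Dana, Wed-PM→Dana+Zhao, Thu-AM→Novak+Dana, Thu-PM→Novak+Zhao, Fri-AM→Zhao, Fri-PM→Novak.
Loads: Novak 5, Dana 5, Zhao 3 — all ≤ 5.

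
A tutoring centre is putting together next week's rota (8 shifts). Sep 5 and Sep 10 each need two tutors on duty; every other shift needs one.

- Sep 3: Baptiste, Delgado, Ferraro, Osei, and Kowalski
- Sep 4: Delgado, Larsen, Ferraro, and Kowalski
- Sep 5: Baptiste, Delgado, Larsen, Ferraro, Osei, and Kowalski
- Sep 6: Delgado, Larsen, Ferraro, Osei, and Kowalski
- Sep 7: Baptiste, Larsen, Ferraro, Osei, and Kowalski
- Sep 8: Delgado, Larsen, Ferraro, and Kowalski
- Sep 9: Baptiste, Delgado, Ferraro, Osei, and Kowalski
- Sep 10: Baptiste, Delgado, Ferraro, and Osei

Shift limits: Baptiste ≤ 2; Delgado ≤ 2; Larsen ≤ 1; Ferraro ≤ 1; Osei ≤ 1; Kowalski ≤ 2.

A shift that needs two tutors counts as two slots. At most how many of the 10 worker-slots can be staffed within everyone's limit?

9

Total capacity across all tutors is 2+2+1+1+1+2 = 9, and 10 slots are needed, so at most 9 can be filled.
An assignment achieving 9: Sep 3→Baptiste, Sep 4→Delgado, Sep 5→Kowalski, Sep 6→Larsen, Sep 7→Osei, Sep 8→Delgado, Sep 9→Kowalski, Sep 10→Baptiste+Ferraro.
Loads: Baptiste 2/2, Delgado 2/2, Larsen 1/1, Ferraro 1/1, Osei 1/1, Kowalski 2/2.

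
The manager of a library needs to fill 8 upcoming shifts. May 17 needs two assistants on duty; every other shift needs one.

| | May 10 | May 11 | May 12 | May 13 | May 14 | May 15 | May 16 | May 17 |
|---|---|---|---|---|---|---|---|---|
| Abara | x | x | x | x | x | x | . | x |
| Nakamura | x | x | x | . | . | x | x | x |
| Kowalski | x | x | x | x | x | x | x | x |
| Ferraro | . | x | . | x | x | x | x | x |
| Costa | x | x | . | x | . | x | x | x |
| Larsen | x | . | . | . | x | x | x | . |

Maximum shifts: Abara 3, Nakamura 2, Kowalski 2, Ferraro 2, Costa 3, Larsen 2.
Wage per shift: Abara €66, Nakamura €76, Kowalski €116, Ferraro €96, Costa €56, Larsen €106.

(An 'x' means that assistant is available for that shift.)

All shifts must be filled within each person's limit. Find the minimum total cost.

€614

Picking the cheapest available assistant for each shift independently would cost €534, but that ignores the shift limits.
An optimal schedule: May 10→Costa, May 11→Costa, May 12→Abara, May 13→Costa, May 14→Abara, May 15→Abara, May 16→Nakamura, May 17→Nakamura+Ferraro.
Total: 56 + 56 + 66 + 56 + 66 + 66 + 76 + 76 + 96 = €614.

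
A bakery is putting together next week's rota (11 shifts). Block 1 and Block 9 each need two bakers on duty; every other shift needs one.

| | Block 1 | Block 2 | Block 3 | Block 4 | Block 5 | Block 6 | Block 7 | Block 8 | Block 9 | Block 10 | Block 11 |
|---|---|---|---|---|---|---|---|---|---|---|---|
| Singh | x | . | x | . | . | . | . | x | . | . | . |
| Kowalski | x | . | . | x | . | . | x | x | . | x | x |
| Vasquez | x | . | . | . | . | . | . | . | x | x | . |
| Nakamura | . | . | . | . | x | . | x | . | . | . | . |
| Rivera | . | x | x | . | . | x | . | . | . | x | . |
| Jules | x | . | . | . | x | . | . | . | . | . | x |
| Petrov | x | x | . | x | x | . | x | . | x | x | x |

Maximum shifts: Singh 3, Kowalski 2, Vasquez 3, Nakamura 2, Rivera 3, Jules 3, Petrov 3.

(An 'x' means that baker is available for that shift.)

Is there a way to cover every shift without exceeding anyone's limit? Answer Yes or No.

Yes

Block 6 can only be covered by Rivera, so that assignment is forced.
Block 9 can only be covered by Vasquez and Petrov, so that assignment is forced.
One valid schedule: Block 1→Singh+Vasquez, Block 2→Rivera, Block 3→Singh, Block 4→Kowalski, Block 5→Nakamura, Block 6→Rivera, Block 7→Kowalski, Block 8→Singh, Block 9→Vasquez+Petrov, Block 10→Vasquez, Block 11→Jules.
Loads: Singh 3/3, Kowalski 2/2, Vasquez 3/3, Nakamura 1/2, Rivera 2/3, Jules 1/3, Petrov 1/3 — all within limits.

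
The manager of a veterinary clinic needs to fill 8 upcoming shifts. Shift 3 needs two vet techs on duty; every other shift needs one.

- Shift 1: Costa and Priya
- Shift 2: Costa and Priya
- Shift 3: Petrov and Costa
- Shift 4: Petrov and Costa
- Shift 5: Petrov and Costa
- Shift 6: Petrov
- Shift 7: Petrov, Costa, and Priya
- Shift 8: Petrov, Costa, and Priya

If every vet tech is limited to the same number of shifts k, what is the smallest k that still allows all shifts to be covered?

With 3 vet techs and 9 worker-slots to fill, someone must work at least ⌈9/3⌉ = 3 shifts, so k ≥ 3.
k = 3 works: Shift 1→Costa, Shift 2→Priya, Shift 3→Petrov+Costa, Shift 4→Petrov, Shift 5→Costa, Shift 6→Petrov, Shift 7→Priya, Shift 8→Priya.
Loads: Petrov 3, Costa 3, Priya 3 — all ≤ 3.

3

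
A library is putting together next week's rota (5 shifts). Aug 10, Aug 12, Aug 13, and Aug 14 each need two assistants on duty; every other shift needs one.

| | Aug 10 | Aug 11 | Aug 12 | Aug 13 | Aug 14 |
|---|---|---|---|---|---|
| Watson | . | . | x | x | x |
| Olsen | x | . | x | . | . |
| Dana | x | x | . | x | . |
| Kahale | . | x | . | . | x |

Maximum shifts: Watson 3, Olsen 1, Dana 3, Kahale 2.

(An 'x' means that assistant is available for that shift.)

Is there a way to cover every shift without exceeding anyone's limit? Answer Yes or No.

No

Total capacity is 9 and 9 slots are needed, so capacity alone doesn't rule it out.
Shifts {Aug 10, Aug 12} need 4 worker-slots in total, but the assistants available for any of those shifts (Watson, Olsen, and Dana) can supply at most 3 among them. So no valid schedule exists.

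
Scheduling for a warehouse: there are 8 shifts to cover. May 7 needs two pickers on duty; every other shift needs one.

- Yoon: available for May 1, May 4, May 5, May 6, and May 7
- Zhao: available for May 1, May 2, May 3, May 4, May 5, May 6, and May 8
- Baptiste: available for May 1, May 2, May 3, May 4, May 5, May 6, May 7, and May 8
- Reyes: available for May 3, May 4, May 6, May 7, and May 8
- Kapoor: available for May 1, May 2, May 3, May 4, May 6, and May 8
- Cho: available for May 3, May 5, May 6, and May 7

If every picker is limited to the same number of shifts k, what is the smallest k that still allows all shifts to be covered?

With 6 pickers and 9 worker-slots to fill, someone must work at least ⌈9/6⌉ = 2 shifts, so k ≥ 2.
k = 2 works: May 1→Yoon, May 2→Zhao, May 3→Baptiste, May 4→Baptiste, May 5→Yoon, May 6→Reyes, May 7→Reyes+Cho, May 8→Zhao.
Loads: Yoon 2, Zhao 2, Baptiste 2, Reyes 2, Kapoor 0, Cho 1 — all ≤ 2.

2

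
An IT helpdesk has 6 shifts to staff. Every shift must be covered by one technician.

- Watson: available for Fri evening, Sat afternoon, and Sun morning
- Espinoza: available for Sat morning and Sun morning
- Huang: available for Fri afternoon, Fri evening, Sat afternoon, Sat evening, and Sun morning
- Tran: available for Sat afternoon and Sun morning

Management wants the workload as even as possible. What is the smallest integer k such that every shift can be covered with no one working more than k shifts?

2

With 4 technicians and 6 worker-slots to fill, someone must work at least ⌈6/4⌉ = 2 shifts, so k ≥ 2.
k = 2 works: Fri afternoon→Huang, Fri evening→Watson, Sat morning→Espinoza, Sat afternoon→Watson, Sat evening→Huang, Sun morning→Espinoza.
Loads: Watson 2, Espinoza 2, Huang 2, Tran 0 — all ≤ 2.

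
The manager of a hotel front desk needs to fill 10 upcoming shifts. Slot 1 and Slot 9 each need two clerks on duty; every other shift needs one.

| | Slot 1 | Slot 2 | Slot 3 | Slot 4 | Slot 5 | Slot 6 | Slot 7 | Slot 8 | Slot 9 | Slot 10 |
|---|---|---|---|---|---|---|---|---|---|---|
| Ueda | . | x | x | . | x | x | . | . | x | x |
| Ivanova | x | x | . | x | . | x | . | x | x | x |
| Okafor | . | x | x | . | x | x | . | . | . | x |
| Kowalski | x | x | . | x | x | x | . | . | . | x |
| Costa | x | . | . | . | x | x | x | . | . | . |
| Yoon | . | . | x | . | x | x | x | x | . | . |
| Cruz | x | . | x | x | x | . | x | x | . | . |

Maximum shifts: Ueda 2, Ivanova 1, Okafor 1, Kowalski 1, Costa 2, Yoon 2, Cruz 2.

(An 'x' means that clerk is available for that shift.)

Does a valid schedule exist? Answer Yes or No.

No

Total capacity is 2+1+1+1+2+2+2 = 11 but 12 worker-slots are needed — infeasible.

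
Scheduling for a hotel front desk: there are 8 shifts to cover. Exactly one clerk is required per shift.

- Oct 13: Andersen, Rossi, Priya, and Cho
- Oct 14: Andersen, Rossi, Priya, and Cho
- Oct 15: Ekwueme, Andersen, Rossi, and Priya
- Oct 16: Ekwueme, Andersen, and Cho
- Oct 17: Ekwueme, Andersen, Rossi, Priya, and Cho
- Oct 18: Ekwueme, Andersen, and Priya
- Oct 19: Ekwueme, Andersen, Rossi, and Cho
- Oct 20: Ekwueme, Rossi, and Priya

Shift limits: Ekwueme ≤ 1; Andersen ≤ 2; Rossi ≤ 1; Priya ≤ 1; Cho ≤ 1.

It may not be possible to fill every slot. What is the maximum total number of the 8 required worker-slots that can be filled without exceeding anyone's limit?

Total capacity across all clerks is 1+2+1+1+1 = 6, and 8 slots are needed, so at most 6 can be filled.
An assignment achieving 6: Oct 13→Andersen, Oct 14→Priya, Oct 16→Ekwueme, Oct 18→Andersen, Oct 19→Cho, Oct 20→Rossi.
Loads: Ekwueme 1/1, Andersen 2/2, Rossi 1/1, Priya 1/1, Cho 1/1.

6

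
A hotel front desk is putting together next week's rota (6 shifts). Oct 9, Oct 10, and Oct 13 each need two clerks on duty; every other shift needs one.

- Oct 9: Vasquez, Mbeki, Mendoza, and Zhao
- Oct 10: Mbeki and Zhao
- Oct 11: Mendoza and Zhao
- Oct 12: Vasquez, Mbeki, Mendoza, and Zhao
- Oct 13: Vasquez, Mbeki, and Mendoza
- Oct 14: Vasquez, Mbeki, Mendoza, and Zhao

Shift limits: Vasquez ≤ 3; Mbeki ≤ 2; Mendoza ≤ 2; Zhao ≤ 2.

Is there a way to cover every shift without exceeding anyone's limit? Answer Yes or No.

Yes

Oct 10 can only be covered by Mbeki and Zhao, so that assignment is forced.
One valid schedule: Oct 9→Mendoza+Zhao, Oct 10→Mbeki+Zhao, Oct 11→Mendoza, Oct 12→Vasquez, Oct 13→Vasquez+Mbeki, Oct 14→Vasquez.
Loads: Vasquez 3/3, Mbeki 2/2, Mendoza 2/2, Zhao 2/2 — all within limits.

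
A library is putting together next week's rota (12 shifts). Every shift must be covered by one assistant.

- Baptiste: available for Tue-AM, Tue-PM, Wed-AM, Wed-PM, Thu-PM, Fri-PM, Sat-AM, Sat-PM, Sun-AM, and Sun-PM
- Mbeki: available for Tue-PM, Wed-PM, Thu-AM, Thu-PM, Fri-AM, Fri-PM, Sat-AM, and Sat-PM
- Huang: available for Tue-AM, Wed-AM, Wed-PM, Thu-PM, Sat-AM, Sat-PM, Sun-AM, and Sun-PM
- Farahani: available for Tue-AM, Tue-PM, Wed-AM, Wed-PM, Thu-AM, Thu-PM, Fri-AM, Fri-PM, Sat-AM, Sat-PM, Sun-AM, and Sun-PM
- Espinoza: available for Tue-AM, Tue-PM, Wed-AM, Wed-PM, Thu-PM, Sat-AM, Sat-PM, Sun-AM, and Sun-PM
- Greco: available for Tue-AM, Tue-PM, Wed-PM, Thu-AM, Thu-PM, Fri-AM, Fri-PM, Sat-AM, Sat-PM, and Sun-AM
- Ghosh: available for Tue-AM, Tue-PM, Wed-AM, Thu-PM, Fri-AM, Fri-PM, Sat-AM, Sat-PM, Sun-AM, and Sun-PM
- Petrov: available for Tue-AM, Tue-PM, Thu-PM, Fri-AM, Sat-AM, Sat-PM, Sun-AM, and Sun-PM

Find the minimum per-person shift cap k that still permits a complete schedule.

2

With 8 assistants and 12 worker-slots to fill, someone must work at least ⌈12/8⌉ = 2 shifts, so k ≥ 2.
k = 2 works: Tue-AM→Farahani, Tue-PM→Farahani, Wed-AM→Baptiste, Wed-PM→Huang, Thu-AM→Mbeki, Thu-PM→Espinoza, Fri-AM→Mbeki, Fri-PM→Baptiste, Sat-AM→Greco, Sat-PM→Greco, Sun-AM→Espinoza, Sun-PM→Huang.
Loads: Baptiste 2, Mbeki 2, Huang 2, Farahani 2, Espinoza 2, Greco 2, Ghosh 0, Petrov 0 — all ≤ 2.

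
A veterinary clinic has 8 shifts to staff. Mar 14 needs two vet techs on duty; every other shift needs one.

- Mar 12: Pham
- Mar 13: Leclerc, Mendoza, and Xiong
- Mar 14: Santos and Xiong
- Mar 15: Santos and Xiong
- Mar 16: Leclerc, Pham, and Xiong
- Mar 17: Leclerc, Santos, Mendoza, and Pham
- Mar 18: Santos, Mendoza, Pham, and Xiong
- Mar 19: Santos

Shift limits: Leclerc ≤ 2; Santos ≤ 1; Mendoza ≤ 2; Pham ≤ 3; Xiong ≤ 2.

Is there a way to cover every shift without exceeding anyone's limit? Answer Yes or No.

Total capacity is 10 and 9 slots are needed, so capacity alone doesn't rule it out.
Shifts {Mar 14, Mar 19} need 3 worker-slots in total, but the vet techs available for any of those shifts (Santos and Xiong) can supply at most 2 among them. So no valid schedule exists.

No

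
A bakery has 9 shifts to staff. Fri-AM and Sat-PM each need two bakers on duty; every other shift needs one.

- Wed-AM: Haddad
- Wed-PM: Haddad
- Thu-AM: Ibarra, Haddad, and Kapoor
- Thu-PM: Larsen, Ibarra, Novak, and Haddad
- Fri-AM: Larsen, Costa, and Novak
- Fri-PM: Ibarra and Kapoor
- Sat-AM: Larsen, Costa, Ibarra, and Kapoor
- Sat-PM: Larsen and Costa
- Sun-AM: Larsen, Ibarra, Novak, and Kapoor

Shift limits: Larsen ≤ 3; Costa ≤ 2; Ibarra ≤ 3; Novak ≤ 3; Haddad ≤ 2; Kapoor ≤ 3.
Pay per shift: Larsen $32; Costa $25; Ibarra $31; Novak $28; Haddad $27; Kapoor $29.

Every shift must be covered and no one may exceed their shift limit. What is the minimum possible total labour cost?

$307

Wed-AM can only be covered by Haddad, so that assignment is forced.
Wed-PM can only be covered by Haddad, so that assignment is forced.
Sat-PM can only be covered by Larsen and Costa, so that assignment is forced.
Picking the cheapest available baker for each shift independently would cost $300, but that ignores the shift limits.
An optimal schedule: Wed-AM→Haddad, Wed-PM→Haddad, Thu-AM→Kapoor, Thu-PM→Novak, Fri-AM→Costa+Novak, Fri-PM→Kapoor, Sat-AM→Kapoor, Sat-PM→Costa+Larsen, Sun-AM→Novak.
Total: 27 + 27 + 29 + 28 + 25 + 28 + 29 + 29 + 25 + 32 + 28 = $307.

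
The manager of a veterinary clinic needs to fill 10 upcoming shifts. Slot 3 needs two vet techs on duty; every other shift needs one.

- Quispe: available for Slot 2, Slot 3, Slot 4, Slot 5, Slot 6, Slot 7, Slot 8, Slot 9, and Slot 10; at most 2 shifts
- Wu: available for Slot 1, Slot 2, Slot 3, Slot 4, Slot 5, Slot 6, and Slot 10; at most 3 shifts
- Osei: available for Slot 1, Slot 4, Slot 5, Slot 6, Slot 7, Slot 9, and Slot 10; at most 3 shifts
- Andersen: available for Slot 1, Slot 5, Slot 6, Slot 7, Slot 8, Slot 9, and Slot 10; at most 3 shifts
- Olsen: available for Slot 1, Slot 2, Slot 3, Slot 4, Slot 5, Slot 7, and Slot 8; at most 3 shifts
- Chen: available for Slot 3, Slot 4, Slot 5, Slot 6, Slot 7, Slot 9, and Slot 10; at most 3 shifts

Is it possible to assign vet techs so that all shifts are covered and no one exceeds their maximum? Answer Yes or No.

One valid schedule: Slot 1→Wu, Slot 2→Quispe, Slot 3→Olsen+Chen, Slot 4→Wu, Slot 5→Andersen, Slot 6→Wu, Slot 7→Osei, Slot 8→Quispe, Slot 9→Osei, Slot 10→Osei.
Loads: Quispe 2/2, Wu 3/3, Osei 3/3, Andersen 1/3, Olsen 1/3, Chen 1/3 — all within limits.

Yes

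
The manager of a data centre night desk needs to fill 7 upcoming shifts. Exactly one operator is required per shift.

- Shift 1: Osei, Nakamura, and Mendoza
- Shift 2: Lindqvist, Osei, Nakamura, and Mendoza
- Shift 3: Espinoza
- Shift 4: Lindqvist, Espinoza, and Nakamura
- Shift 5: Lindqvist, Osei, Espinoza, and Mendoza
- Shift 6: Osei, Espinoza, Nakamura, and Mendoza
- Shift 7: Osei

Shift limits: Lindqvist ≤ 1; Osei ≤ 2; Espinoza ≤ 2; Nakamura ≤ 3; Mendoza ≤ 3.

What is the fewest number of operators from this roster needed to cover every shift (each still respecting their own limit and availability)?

7 slots to fill and no one can take more than 3, so at least ⌈7/3⌉ = 3 operators are needed.
Osei, Espinoza, and Nakamura alone can cover everything: Shift 1→Osei, Shift 2→Nakamura, Shift 3→Espinoza, Shift 4→Nakamura, Shift 5→Espinoza, Shift 6→Nakamura, Shift 7→Osei.

3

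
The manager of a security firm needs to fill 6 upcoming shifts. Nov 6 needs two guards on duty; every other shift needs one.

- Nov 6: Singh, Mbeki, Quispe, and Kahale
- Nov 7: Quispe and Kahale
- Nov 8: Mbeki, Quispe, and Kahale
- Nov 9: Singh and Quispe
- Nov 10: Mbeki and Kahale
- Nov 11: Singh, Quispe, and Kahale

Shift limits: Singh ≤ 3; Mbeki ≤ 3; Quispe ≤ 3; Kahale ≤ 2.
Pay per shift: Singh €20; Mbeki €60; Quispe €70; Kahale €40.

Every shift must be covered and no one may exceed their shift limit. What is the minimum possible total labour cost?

Picking the cheapest available guard for each shift independently would cost €220, but that ignores the shift limits.
An optimal schedule: Nov 6→Singh+Mbeki, Nov 7→Kahale, Nov 8→Mbeki, Nov 9→Singh, Nov 10→Kahale, Nov 11→Singh.
Total: 20 + 60 + 40 + 60 + 20 + 40 + 20 = €260.

€260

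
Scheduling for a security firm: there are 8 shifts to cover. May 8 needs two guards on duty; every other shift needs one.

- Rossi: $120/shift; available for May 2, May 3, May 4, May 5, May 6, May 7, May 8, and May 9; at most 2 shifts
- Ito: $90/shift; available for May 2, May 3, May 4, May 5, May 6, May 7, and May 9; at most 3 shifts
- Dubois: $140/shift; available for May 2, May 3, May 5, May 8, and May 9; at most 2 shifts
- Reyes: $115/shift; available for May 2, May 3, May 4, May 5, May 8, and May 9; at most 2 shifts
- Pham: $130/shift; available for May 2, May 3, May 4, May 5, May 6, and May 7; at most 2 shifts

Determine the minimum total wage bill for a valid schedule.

Picking the cheapest available guard for each shift independently would cost $865, but that ignores the shift limits.
An optimal schedule: May 2→Rossi, May 3→Pham, May 4→Ito, May 5→Pham, May 6→Ito, May 7→Ito, May 8→Reyes+Rossi, May 9→Reyes.
Total: 120 + 130 + 90 + 130 + 90 + 90 + 115 + 120 + 115 = $1000.

$1000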